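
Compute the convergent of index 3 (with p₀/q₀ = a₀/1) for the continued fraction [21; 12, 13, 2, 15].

Using pₖ = aₖpₖ₋₁ + pₖ₋₂, qₖ = aₖqₖ₋₁ + qₖ₋₂ (with p₋₁=1, p₋₂=0, q₋₁=0, q₋₂=1):
  k=0: a=21, p=21, q=1
  k=1: a=12, p=253, q=12
  k=2: a=13, p=3310, q=157
  k=3: a=2, p=6873, q=326

6873/326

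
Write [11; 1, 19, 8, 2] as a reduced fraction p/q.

Fold from the inside: start with 2/1.
  8 + 1/2 = 17/2
  19 + 2/17 = 325/17
  1 + 17/325 = 342/325
  11 + 325/342 = 4087/342

4087/342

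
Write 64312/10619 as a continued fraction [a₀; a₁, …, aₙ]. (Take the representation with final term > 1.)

[6; 17, 1, 3, 8, 18]

64312 = 6×10619 + 598
10619 = 17×598 + 453
598 = 1×453 + 145
453 = 3×145 + 18
145 = 8×18 + 1
18 = 18×1 + 0  (stop)
So 64312/10619 = [6; 17, 1, 3, 8, 18].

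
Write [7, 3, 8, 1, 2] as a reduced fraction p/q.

Fold from the inside: start with 2/1.
  1 + 1/2 = 3/2
  8 + 2/3 = 26/3
  3 + 3/26 = 81/26
  7 + 26/81 = 593/81

593/81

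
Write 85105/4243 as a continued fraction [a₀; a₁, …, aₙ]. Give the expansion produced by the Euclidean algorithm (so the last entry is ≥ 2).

85105 = 20×4243 + 245
4243 = 17×245 + 78
245 = 3×78 + 11
78 = 7×11 + 1
11 = 11×1 + 0  (stop)
So 85105/4243 = [20; 17, 3, 7, 11].

[20; 17, 3, 7, 11]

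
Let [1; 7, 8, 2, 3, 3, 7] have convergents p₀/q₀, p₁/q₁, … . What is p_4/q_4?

479/420

Using pₖ = aₖpₖ₋₁ + pₖ₋₂, qₖ = aₖqₖ₋₁ + qₖ₋₂ (with p₋₁=1, p₋₂=0, q₋₁=0, q₋₂=1):
  k=0: a=1, p=1, q=1
  k=1: a=7, p=8, q=7
  k=2: a=8, p=65, q=57
  k=3: a=2, p=138, q=121
  k=4: a=3, p=479, q=420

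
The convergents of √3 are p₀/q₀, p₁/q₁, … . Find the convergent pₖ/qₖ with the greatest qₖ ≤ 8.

7/4

√3 = [1; 1, 2, …] (period length 2).
Convergents:
  p_0/q_0 = 1/1
  p_1/q_1 = 2/1
  p_2/q_2 = 5/3
  p_3/q_3 = 7/4
  p_4/q_4 = 19/11
q_3 = 4 ≤ 8 < 11 = q_4, so the answer is 7/4.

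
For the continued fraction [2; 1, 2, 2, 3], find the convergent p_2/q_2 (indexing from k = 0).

8/3

Using pₖ = aₖpₖ₋₁ + pₖ₋₂, qₖ = aₖqₖ₋₁ + qₖ₋₂ (with p₋₁=1, p₋₂=0, q₋₁=0, q₋₂=1):
  k=0: a=2, p=2, q=1
  k=1: a=1, p=3, q=1
  k=2: a=2, p=8, q=3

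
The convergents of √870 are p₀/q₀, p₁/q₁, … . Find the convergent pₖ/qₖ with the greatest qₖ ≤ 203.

3451/117

√870 = [29; 2, 58, …] (period length 2).
Convergents:
  p_0/q_0 = 29/1
  p_1/q_1 = 59/2
  p_2/q_2 = 3451/117
  p_3/q_3 = 6961/236
q_2 = 117 ≤ 203 < 236 = q_3, so the answer is 3451/117.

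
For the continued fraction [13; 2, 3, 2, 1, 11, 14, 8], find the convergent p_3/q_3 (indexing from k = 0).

215/16

Using pₖ = aₖpₖ₋₁ + pₖ₋₂, qₖ = aₖqₖ₋₁ + qₖ₋₂ (with p₋₁=1, p₋₂=0, q₋₁=0, q₋₂=1):
  k=0: a=13, p=13, q=1
  k=1: a=2, p=27, q=2
  k=2: a=3, p=94, q=7
  k=3: a=2, p=215, q=16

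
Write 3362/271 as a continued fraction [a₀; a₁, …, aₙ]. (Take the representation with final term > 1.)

[12; 2, 2, 6, 2, 1, 2]

3362 = 12*271 + 110
271 = 2*110 + 51
110 = 2*51 + 8
51 = 6*8 + 3
8 = 2*3 + 2
3 = 1*2 + 1
2 = 2*1 + 0  (stop)
So 3362/271 = [12; 2, 2, 6, 2, 1, 2].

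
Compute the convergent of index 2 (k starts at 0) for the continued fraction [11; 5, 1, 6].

67/6

Using pₖ = aₖpₖ₋₁ + pₖ₋₂, qₖ = aₖqₖ₋₁ + qₖ₋₂ (with p₋₁=1, p₋₂=0, q₋₁=0, q₋₂=1):
  k=0: a=11, p=11, q=1
  k=1: a=5, p=56, q=5
  k=2: a=1, p=67, q=6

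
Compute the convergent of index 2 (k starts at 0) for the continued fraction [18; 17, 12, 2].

Using pₖ = aₖpₖ₋₁ + pₖ₋₂, qₖ = aₖqₖ₋₁ + qₖ₋₂ (with p₋₁=1, p₋₂=0, q₋₁=0, q₋₂=1):
  k=0: a=18, p=18, q=1
  k=1: a=17, p=307, q=17
  k=2: a=12, p=3702, q=205

3702/205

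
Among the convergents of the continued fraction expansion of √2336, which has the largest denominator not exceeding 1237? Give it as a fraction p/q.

√2336 = [48; 3, 96, …] (period length 2).
Convergents:
  p_0/q_0 = 48/1
  p_1/q_1 = 145/3
  p_2/q_2 = 13968/289
  p_3/q_3 = 42049/870
  p_4/q_4 = 4050672/83809
q_3 = 870 ≤ 1237 < 83809 = q_4, so the answer is 42049/870.

42049/870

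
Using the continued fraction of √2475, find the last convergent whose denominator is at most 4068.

79201/1592

√2475 = [49; 1, 2, 1, 98, …] (period length 4).
Convergents:
  p_0/q_0 = 49/1
  p_1/q_1 = 50/1
  p_2/q_2 = 149/3
  p_3/q_3 = 199/4
  p_4/q_4 = 19651/395
  p_5/q_5 = 19850/399
  p_6/q_6 = 59351/1193
  p_7/q_7 = 79201/1592
  p_8/q_8 = 7821049/157209
q_7 = 1592 ≤ 4068 < 157209 = q_8, so the answer is 79201/1592.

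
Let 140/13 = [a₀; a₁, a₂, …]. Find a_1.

1

140 = 10·13 + 10   →  a_0 = 10
13 = 1·10 + 3   →  a_1 = 1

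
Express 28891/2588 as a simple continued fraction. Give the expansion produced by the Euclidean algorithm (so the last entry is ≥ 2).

28891 = 11×2588 + 423
2588 = 6×423 + 50
423 = 8×50 + 23
50 = 2×23 + 4
23 = 5×4 + 3
4 = 1×3 + 1
3 = 3×1 + 0  (stop)
So 28891/2588 = [11; 6, 8, 2, 5, 1, 3].

[11; 6, 8, 2, 5, 1, 3]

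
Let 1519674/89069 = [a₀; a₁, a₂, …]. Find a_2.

5

1519674 = 17·89069 + 5501   →  a_0 = 17
89069 = 16·5501 + 1053   →  a_1 = 16
5501 = 5·1053 + 236   →  a_2 = 5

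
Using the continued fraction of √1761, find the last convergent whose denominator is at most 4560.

98658/2351

√1761 = [41; 1, 26, 1, 82, …] (period length 4).
Convergents:
  p_0/q_0 = 41/1
  p_1/q_1 = 42/1
  p_2/q_2 = 1133/27
  p_3/q_3 = 1175/28
  p_4/q_4 = 97483/2323
  p_5/q_5 = 98658/2351
  p_6/q_6 = 2662591/63449
q_5 = 2351 ≤ 4560 < 63449 = q_6, so the answer is 98658/2351.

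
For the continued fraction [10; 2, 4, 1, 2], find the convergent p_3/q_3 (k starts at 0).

115/11

Using pₖ = aₖpₖ₋₁ + pₖ₋₂, qₖ = aₖqₖ₋₁ + qₖ₋₂ (with p₋₁=1, p₋₂=0, q₋₁=0, q₋₂=1):
  k=0: a=10, p=10, q=1
  k=1: a=2, p=21, q=2
  k=2: a=4, p=94, q=9
  k=3: a=1, p=115, q=11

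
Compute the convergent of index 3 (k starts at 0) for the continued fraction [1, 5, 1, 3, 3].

27/23

Using pₖ = aₖpₖ₋₁ + pₖ₋₂, qₖ = aₖqₖ₋₁ + qₖ₋₂ (with p₋₁=1, p₋₂=0, q₋₁=0, q₋₂=1):
  k=0: a=1, p=1, q=1
  k=1: a=5, p=6, q=5
  k=2: a=1, p=7, q=6
  k=3: a=3, p=27, q=23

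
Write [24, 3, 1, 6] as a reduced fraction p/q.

655/27

Fold from the inside: start with 6/1.
  1 + 1/6 = 7/6
  3 + 6/7 = 27/7
  24 + 7/27 = 655/27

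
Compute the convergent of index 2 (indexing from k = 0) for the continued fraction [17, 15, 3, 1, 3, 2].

Using pₖ = aₖpₖ₋₁ + pₖ₋₂, qₖ = aₖqₖ₋₁ + qₖ₋₂ (with p₋₁=1, p₋₂=0, q₋₁=0, q₋₂=1):
  k=0: a=17, p=17, q=1
  k=1: a=15, p=256, q=15
  k=2: a=3, p=785, q=46

785/46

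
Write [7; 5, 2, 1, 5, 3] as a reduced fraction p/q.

2077/289

Fold from the inside: start with 3/1.
  5 + 1/3 = 16/3
  1 + 3/16 = 19/16
  2 + 16/19 = 54/19
  5 + 19/54 = 289/54
  7 + 54/289 = 2077/289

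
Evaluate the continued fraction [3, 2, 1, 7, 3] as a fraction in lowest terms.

Using pₖ = aₖpₖ₋₁ + pₖ₋₂ and qₖ = aₖqₖ₋₁ + qₖ₋₂:
  k=0: a=3, p=3, q=1
  k=1: a=2, p=7, q=2
  k=2: a=1, p=10, q=3
  k=3: a=7, p=77, q=23
  k=4: a=3, p=241, q=72

241/72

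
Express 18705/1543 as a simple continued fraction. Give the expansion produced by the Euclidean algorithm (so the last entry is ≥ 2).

18705 = 12·1543 + 189
1543 = 8·189 + 31
189 = 6·31 + 3
31 = 10·3 + 1
3 = 3·1 + 0  (stop)
So 18705/1543 = [12; 8, 6, 10, 3].

[12; 8, 6, 10, 3]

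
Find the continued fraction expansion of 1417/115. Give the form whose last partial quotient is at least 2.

1417 = 12*115 + 37
115 = 3*37 + 4
37 = 9*4 + 1
4 = 4*1 + 0  (stop)
So 1417/115 = [12; 3, 9, 4].

[12; 3, 9, 4]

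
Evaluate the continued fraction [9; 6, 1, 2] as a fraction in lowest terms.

Fold from the inside: start with 2/1.
  1 + 1/2 = 3/2
  6 + 2/3 = 20/3
  9 + 3/20 = 183/20

183/20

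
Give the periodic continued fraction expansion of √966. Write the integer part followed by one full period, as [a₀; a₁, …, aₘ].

[31; 12, 2, 2, 2, 12, 62]

a₀ = ⌊√966⌋ = 31.
With m₀=0, d₀=1 and mₖ₊₁ = dₖaₖ − mₖ, dₖ₊₁ = (n − mₖ₊₁²)/dₖ, aₖ₊₁ = ⌊(a₀+mₖ₊₁)/dₖ₊₁⌋:
  k=1: m=31, d=5, a=12
  k=2: m=29, d=25, a=2
  k=3: m=21, d=21, a=2
  k=4: m=21, d=25, a=2
  k=5: m=29, d=5, a=12
  k=6: m=31, d=1, a=62
d=1 and a=2a₀=62 at k=6, so the next step gives (m, d) = (31, 5) again — its k=1 value — and the period has length 6.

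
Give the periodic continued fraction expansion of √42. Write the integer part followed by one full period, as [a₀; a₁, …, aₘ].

a₀ = ⌊√42⌋ = 6.
With m₀=0, d₀=1 and mₖ₊₁ = dₖaₖ − mₖ, dₖ₊₁ = (n − mₖ₊₁²)/dₖ, aₖ₊₁ = ⌊(a₀+mₖ₊₁)/dₖ₊₁⌋:
  k=1: m=6, d=6, a=2
  k=2: m=6, d=1, a=12
d=1 and a=2a₀=12 at k=2, so the next step gives (m, d) = (6, 6) again — its k=1 value — and the period has length 2.

[6; 2, 12]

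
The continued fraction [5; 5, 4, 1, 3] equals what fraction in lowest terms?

514/99

Using pₖ = aₖpₖ₋₁ + pₖ₋₂ and qₖ = aₖqₖ₋₁ + qₖ₋₂:
  k=0: a=5, p=5, q=1
  k=1: a=5, p=26, q=5
  k=2: a=4, p=109, q=21
  k=3: a=1, p=135, q=26
  k=4: a=3, p=514, q=99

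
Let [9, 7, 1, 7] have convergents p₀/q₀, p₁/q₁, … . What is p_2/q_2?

73/8

Using pₖ = aₖpₖ₋₁ + pₖ₋₂, qₖ = aₖqₖ₋₁ + qₖ₋₂ (with p₋₁=1, p₋₂=0, q₋₁=0, q₋₂=1):
  k=0: a=9, p=9, q=1
  k=1: a=7, p=64, q=7
  k=2: a=1, p=73, q=8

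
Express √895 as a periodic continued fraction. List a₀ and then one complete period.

a₀ = ⌊√895⌋ = 29.
With m₀=0, d₀=1 and mₖ₊₁ = dₖaₖ − mₖ, dₖ₊₁ = (n − mₖ₊₁²)/dₖ, aₖ₊₁ = ⌊(a₀+mₖ₊₁)/dₖ₊₁⌋:
  k=1: m=29, d=54, a=1
  k=2: m=25, d=5, a=10
  k=3: m=25, d=54, a=1
  k=4: m=29, d=1, a=58
d=1 and a=2a₀=58 at k=4, so the next step gives (m, d) = (29, 54) again — its k=1 value — and the period has length 4.

[29; 1, 10, 1, 58]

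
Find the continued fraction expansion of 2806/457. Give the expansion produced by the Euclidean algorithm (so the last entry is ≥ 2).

2806 = 6·457 + 64
457 = 7·64 + 9
64 = 7·9 + 1
9 = 9·1 + 0  (stop)
So 2806/457 = [6; 7, 7, 9].

[6; 7, 7, 9]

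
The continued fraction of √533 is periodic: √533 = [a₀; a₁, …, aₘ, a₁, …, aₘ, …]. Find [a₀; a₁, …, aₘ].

a₀ = ⌊√533⌋ = 23.
With m₀=0, d₀=1 and mₖ₊₁ = dₖaₖ − mₖ, dₖ₊₁ = (n − mₖ₊₁²)/dₖ, aₖ₊₁ = ⌊(a₀+mₖ₊₁)/dₖ₊₁⌋:
  k=1: m=23, d=4, a=11
  k=2: m=21, d=23, a=1
  k=3: m=2, d=23, a=1
  k=4: m=21, d=4, a=11
  k=5: m=23, d=1, a=46
d=1 and a=2a₀=46 at k=5, so the next step gives (m, d) = (23, 4) again — its k=1 value — and the period has length 5.

[23; 11, 1, 1, 11, 46]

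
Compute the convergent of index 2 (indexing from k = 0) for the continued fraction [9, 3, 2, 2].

Using pₖ = aₖpₖ₋₁ + pₖ₋₂, qₖ = aₖqₖ₋₁ + qₖ₋₂ (with p₋₁=1, p₋₂=0, q₋₁=0, q₋₂=1):
  k=0: a=9, p=9, q=1
  k=1: a=3, p=28, q=3
  k=2: a=2, p=65, q=7

65/7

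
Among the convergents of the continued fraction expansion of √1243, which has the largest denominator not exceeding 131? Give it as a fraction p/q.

√1243 = [35; 3, 1, 9, 3, 9, 1, 3, 70, …] (period length 8).
Convergents:
  p_0/q_0 = 35/1
  p_1/q_1 = 106/3
  p_2/q_2 = 141/4
  p_3/q_3 = 1375/39
  p_4/q_4 = 4266/121
  p_5/q_5 = 39769/1128
q_4 = 121 ≤ 131 < 1128 = q_5, so the answer is 4266/121.

4266/121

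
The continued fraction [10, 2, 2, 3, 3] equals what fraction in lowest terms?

583/56

Using pₖ = aₖpₖ₋₁ + pₖ₋₂ and qₖ = aₖqₖ₋₁ + qₖ₋₂:
  k=0: a=10, p=10, q=1
  k=1: a=2, p=21, q=2
  k=2: a=2, p=52, q=5
  k=3: a=3, p=177, q=17
  k=4: a=3, p=583, q=56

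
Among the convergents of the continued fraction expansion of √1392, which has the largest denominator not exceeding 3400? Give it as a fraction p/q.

√1392 = [37; 3, 4, 3, 74, …] (period length 4).
Convergents:
  p_0/q_0 = 37/1
  p_1/q_1 = 112/3
  p_2/q_2 = 485/13
  p_3/q_3 = 1567/42
  p_4/q_4 = 116443/3121
  p_5/q_5 = 350896/9405
q_4 = 3121 ≤ 3400 < 9405 = q_5, so the answer is 116443/3121.

116443/3121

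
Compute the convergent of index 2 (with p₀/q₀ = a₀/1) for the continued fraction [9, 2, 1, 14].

Using pₖ = aₖpₖ₋₁ + pₖ₋₂, qₖ = aₖqₖ₋₁ + qₖ₋₂ (with p₋₁=1, p₋₂=0, q₋₁=0, q₋₂=1):
  k=0: a=9, p=9, q=1
  k=1: a=2, p=19, q=2
  k=2: a=1, p=28, q=3

28/3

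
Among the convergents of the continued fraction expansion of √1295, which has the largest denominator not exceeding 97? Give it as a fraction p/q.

2591/72

√1295 = [35; 1, 70, …] (period length 2).
Convergents:
  p_0/q_0 = 35/1
  p_1/q_1 = 36/1
  p_2/q_2 = 2555/71
  p_3/q_3 = 2591/72
  p_4/q_4 = 183925/5111
q_3 = 72 ≤ 97 < 5111 = q_4, so the answer is 2591/72.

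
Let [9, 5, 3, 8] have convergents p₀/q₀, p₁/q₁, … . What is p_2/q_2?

Using pₖ = aₖpₖ₋₁ + pₖ₋₂, qₖ = aₖqₖ₋₁ + qₖ₋₂ (with p₋₁=1, p₋₂=0, q₋₁=0, q₋₂=1):
  k=0: a=9, p=9, q=1
  k=1: a=5, p=46, q=5
  k=2: a=3, p=147, q=16

147/16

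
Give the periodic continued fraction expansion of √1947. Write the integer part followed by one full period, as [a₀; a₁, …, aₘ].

[44; 8, 88]

a₀ = ⌊√1947⌋ = 44.
With m₀=0, d₀=1 and mₖ₊₁ = dₖaₖ − mₖ, dₖ₊₁ = (n − mₖ₊₁²)/dₖ, aₖ₊₁ = ⌊(a₀+mₖ₊₁)/dₖ₊₁⌋:
  k=1: m=44, d=11, a=8
  k=2: m=44, d=1, a=88
d=1 and a=2a₀=88 at k=2, so the next step gives (m, d) = (44, 11) again — its k=1 value — and the period has length 2.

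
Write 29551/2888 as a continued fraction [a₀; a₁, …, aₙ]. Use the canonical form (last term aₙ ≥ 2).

[10; 4, 3, 3, 2, 5, 2, 2]

29551 = 10*2888 + 671
2888 = 4*671 + 204
671 = 3*204 + 59
204 = 3*59 + 27
59 = 2*27 + 5
27 = 5*5 + 2
5 = 2*2 + 1
2 = 2*1 + 0  (stop)
So 29551/2888 = [10; 4, 3, 3, 2, 5, 2, 2].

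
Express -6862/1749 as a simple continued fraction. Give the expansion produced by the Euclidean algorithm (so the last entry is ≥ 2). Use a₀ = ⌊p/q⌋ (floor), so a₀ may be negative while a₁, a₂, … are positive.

-6862 = -4×1749 + 134
1749 = 13×134 + 7
134 = 19×7 + 1
7 = 7×1 + 0  (stop)
So -6862/1749 = [-4; 13, 19, 7].

[-4; 13, 19, 7]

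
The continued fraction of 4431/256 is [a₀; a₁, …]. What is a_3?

4431 = 17·256 + 79   →  a_0 = 17
256 = 3·79 + 19   →  a_1 = 3
79 = 4·19 + 3   →  a_2 = 4
19 = 6·3 + 1   →  a_3 = 6

6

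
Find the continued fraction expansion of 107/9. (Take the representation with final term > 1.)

107 = 11×9 + 8
9 = 1×8 + 1
8 = 8×1 + 0  (stop)
So 107/9 = [11; 1, 8].

[11; 1, 8]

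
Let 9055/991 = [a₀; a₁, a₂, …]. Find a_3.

2

9055 = 9·991 + 136   →  a_0 = 9
991 = 7·136 + 39   →  a_1 = 7
136 = 3·39 + 19   →  a_2 = 3
39 = 2·19 + 1   →  a_3 = 2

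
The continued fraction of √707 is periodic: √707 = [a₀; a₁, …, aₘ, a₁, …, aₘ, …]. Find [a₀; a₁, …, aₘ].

a₀ = ⌊√707⌋ = 26.
With m₀=0, d₀=1 and mₖ₊₁ = dₖaₖ − mₖ, dₖ₊₁ = (n − mₖ₊₁²)/dₖ, aₖ₊₁ = ⌊(a₀+mₖ₊₁)/dₖ₊₁⌋:
  k=1: m=26, d=31, a=1
  k=2: m=5, d=22, a=1
  k=3: m=17, d=19, a=2
  k=4: m=21, d=14, a=3
  k=5: m=21, d=19, a=2
  k=6: m=17, d=22, a=1
  k=7: m=5, d=31, a=1
  k=8: m=26, d=1, a=52
d=1 and a=2a₀=52 at k=8, so the next step gives (m, d) = (26, 31) again — its k=1 value — and the period has length 8.

[26; 1, 1, 2, 3, 2, 1, 1, 52]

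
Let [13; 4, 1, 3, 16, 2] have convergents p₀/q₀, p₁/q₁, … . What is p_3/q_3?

Using pₖ = aₖpₖ₋₁ + pₖ₋₂, qₖ = aₖqₖ₋₁ + qₖ₋₂ (with p₋₁=1, p₋₂=0, q₋₁=0, q₋₂=1):
  k=0: a=13, p=13, q=1
  k=1: a=4, p=53, q=4
  k=2: a=1, p=66, q=5
  k=3: a=3, p=251, q=19

251/19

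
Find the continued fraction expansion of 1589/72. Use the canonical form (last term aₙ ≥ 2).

[22; 14, 2, 2]

1589 = 22*72 + 5
72 = 14*5 + 2
5 = 2*2 + 1
2 = 2*1 + 0  (stop)
So 1589/72 = [22; 14, 2, 2].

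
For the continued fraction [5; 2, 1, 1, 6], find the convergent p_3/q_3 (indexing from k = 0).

27/5

Using pₖ = aₖpₖ₋₁ + pₖ₋₂, qₖ = aₖqₖ₋₁ + qₖ₋₂ (with p₋₁=1, p₋₂=0, q₋₁=0, q₋₂=1):
  k=0: a=5, p=5, q=1
  k=1: a=2, p=11, q=2
  k=2: a=1, p=16, q=3
  k=3: a=1, p=27, q=5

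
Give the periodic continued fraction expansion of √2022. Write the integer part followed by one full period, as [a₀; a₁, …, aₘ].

[44; 1, 28, 1, 88]

a₀ = ⌊√2022⌋ = 44.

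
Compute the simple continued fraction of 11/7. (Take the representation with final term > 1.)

[1; 1, 1, 3]

11 = 1×7 + 4
7 = 1×4 + 3
4 = 1×3 + 1
3 = 3×1 + 0  (stop)
So 11/7 = [1; 1, 1, 3].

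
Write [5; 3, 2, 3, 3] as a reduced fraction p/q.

418/79

Using pₖ = aₖpₖ₋₁ + pₖ₋₂ and qₖ = aₖqₖ₋₁ + qₖ₋₂:
  k=0: a=5, p=5, q=1
  k=1: a=3, p=16, q=3
  k=2: a=2, p=37, q=7
  k=3: a=3, p=127, q=24
  k=4: a=3, p=418, q=79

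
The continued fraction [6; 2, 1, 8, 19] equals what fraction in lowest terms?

3154/497

Fold from the inside: start with 19/1.
  8 + 1/19 = 153/19
  1 + 19/153 = 172/153
  2 + 153/172 = 497/172
  6 + 172/497 = 3154/497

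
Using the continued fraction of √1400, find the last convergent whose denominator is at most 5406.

167963/4489

√1400 = [37; 2, 2, 2, 74, …] (period length 4).
Convergents:
  p_0/q_0 = 37/1
  p_1/q_1 = 75/2
  p_2/q_2 = 187/5
  p_3/q_3 = 449/12
  p_4/q_4 = 33413/893
  p_5/q_5 = 67275/1798
  p_6/q_6 = 167963/4489
  p_7/q_7 = 403201/10776
q_6 = 4489 ≤ 5406 < 10776 = q_7, so the answer is 167963/4489.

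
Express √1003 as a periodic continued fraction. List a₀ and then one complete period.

a₀ = ⌊√1003⌋ = 31.
With m₀=0, d₀=1 and mₖ₊₁ = dₖaₖ − mₖ, dₖ₊₁ = (n − mₖ₊₁²)/dₖ, aₖ₊₁ = ⌊(a₀+mₖ₊₁)/dₖ₊₁⌋:
  k=1: m=31, d=42, a=1
  k=2: m=11, d=21, a=2
  k=3: m=31, d=2, a=31
  k=4: m=31, d=21, a=2
  k=5: m=11, d=42, a=1
  k=6: m=31, d=1, a=62
d=1 and a=2a₀=62 at k=6, so the next step gives (m, d) = (31, 42) again — its k=1 value — and the period has length 6.

[31; 1, 2, 31, 2, 1, 62]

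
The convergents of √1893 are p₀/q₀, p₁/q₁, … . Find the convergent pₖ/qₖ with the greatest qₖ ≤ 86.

2567/59

√1893 = [43; 1, 1, 28, 1, 1, 86, …] (period length 6).
Convergents:
  p_0/q_0 = 43/1
  p_1/q_1 = 44/1
  p_2/q_2 = 87/2
  p_3/q_3 = 2480/57
  p_4/q_4 = 2567/59
  p_5/q_5 = 5047/116
q_4 = 59 ≤ 86 < 116 = q_5, so the answer is 2567/59.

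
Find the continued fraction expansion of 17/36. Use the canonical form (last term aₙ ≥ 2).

[0; 2, 8, 2]

17 = 0·36 + 17
36 = 2·17 + 2
17 = 8·2 + 1
2 = 2·1 + 0  (stop)
So 17/36 = [0; 2, 8, 2].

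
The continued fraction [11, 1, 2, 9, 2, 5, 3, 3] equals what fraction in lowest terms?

39787/3407

Using pₖ = aₖpₖ₋₁ + pₖ₋₂ and qₖ = aₖqₖ₋₁ + qₖ₋₂:
  k=0: a=11, p=11, q=1
  k=1: a=1, p=12, q=1
  k=2: a=2, p=35, q=3
  k=3: a=9, p=327, q=28
  k=4: a=2, p=689, q=59
  k=5: a=5, p=3772, q=323
  k=6: a=3, p=12005, q=1028
  k=7: a=3, p=39787, q=3407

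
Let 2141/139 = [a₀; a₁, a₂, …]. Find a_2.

2

2141 = 15·139 + 56   →  a_0 = 15
139 = 2·56 + 27   →  a_1 = 2
56 = 2·27 + 2   →  a_2 = 2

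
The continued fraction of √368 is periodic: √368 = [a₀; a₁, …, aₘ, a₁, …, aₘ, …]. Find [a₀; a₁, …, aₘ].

[19; 5, 2, 5, 38]

a₀ = ⌊√368⌋ = 19.
With m₀=0, d₀=1 and mₖ₊₁ = dₖaₖ − mₖ, dₖ₊₁ = (n − mₖ₊₁²)/dₖ, aₖ₊₁ = ⌊(a₀+mₖ₊₁)/dₖ₊₁⌋:
  k=1: m=19, d=7, a=5
  k=2: m=16, d=16, a=2
  k=3: m=16, d=7, a=5
  k=4: m=19, d=1, a=38
d=1 and a=2a₀=38 at k=4, so the next step gives (m, d) = (19, 7) again — its k=1 value — and the period has length 4.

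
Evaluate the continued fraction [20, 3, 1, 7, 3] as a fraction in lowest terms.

1965/97

Using pₖ = aₖpₖ₋₁ + pₖ₋₂ and qₖ = aₖqₖ₋₁ + qₖ₋₂:
  k=0: a=20, p=20, q=1
  k=1: a=3, p=61, q=3
  k=2: a=1, p=81, q=4
  k=3: a=7, p=628, q=31
  k=4: a=3, p=1965, q=97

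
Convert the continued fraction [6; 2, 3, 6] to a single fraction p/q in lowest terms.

Using pₖ = aₖpₖ₋₁ + pₖ₋₂ and qₖ = aₖqₖ₋₁ + qₖ₋₂:
  k=0: a=6, p=6, q=1
  k=1: a=2, p=13, q=2
  k=2: a=3, p=45, q=7
  k=3: a=6, p=283, q=44

283/44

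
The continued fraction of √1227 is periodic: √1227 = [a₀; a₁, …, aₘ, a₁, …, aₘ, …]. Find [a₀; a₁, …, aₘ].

[35; 35, 70]

a₀ = ⌊√1227⌋ = 35.
With m₀=0, d₀=1 and mₖ₊₁ = dₖaₖ − mₖ, dₖ₊₁ = (n − mₖ₊₁²)/dₖ, aₖ₊₁ = ⌊(a₀+mₖ₊₁)/dₖ₊₁⌋:
  k=1: m=35, d=2, a=35
  k=2: m=35, d=1, a=70
d=1 and a=2a₀=70 at k=2, so the next step gives (m, d) = (35, 2) again — its k=1 value — and the period has length 2.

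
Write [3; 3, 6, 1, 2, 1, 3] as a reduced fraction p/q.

1055/318

Fold from the inside: start with 3/1.
  1 + 1/3 = 4/3
  2 + 3/4 = 11/4
  1 + 4/11 = 15/11
  6 + 11/15 = 101/15
  3 + 15/101 = 318/101
  3 + 101/318 = 1055/318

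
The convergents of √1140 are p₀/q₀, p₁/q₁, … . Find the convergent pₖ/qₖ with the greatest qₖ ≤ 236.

√1140 = [33; 1, 3, 4, 3, 1, 66, …] (period length 6).
Convergents:
  p_0/q_0 = 33/1
  p_1/q_1 = 34/1
  p_2/q_2 = 135/4
  p_3/q_3 = 574/17
  p_4/q_4 = 1857/55
  p_5/q_5 = 2431/72
  p_6/q_6 = 162303/4807
q_5 = 72 ≤ 236 < 4807 = q_6, so the answer is 2431/72.

2431/72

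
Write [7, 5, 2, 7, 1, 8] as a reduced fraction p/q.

Using pₖ = aₖpₖ₋₁ + pₖ₋₂ and qₖ = aₖqₖ₋₁ + qₖ₋₂:
  k=0: a=7, p=7, q=1
  k=1: a=5, p=36, q=5
  k=2: a=2, p=79, q=11
  k=3: a=7, p=589, q=82
  k=4: a=1, p=668, q=93
  k=5: a=8, p=5933, q=826

5933/826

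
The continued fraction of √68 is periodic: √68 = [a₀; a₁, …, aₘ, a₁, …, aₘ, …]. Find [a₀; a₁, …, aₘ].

a₀ = ⌊√68⌋ = 8.

[8; 4, 16]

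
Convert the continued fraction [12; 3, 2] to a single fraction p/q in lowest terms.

86/7

Using pₖ = aₖpₖ₋₁ + pₖ₋₂ and qₖ = aₖqₖ₋₁ + qₖ₋₂:
  k=0: a=12, p=12, q=1
  k=1: a=3, p=37, q=3
  k=2: a=2, p=86, q=7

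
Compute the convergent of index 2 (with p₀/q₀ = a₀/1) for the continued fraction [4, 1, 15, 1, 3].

Using pₖ = aₖpₖ₋₁ + pₖ₋₂, qₖ = aₖqₖ₋₁ + qₖ₋₂ (with p₋₁=1, p₋₂=0, q₋₁=0, q₋₂=1):
  k=0: a=4, p=4, q=1
  k=1: a=1, p=5, q=1
  k=2: a=15, p=79, q=16

79/16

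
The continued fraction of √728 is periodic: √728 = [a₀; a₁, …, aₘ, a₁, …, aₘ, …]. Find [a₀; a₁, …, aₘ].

[26; 1, 52]

a₀ = ⌊√728⌋ = 26.
With m₀=0, d₀=1 and mₖ₊₁ = dₖaₖ − mₖ, dₖ₊₁ = (n − mₖ₊₁²)/dₖ, aₖ₊₁ = ⌊(a₀+mₖ₊₁)/dₖ₊₁⌋:
  k=1: m=26, d=52, a=1
  k=2: m=26, d=1, a=52
d=1 and a=2a₀=52 at k=2, so the next step gives (m, d) = (26, 52) again — its k=1 value — and the period has length 2.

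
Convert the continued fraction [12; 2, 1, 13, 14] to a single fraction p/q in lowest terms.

Using pₖ = aₖpₖ₋₁ + pₖ₋₂ and qₖ = aₖqₖ₋₁ + qₖ₋₂:
  k=0: a=12, p=12, q=1
  k=1: a=2, p=25, q=2
  k=2: a=1, p=37, q=3
  k=3: a=13, p=506, q=41
  k=4: a=14, p=7121, q=577

7121/577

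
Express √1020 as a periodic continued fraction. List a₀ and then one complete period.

[31; 1, 14, 1, 62]

a₀ = ⌊√1020⌋ = 31.
With m₀=0, d₀=1 and mₖ₊₁ = dₖaₖ − mₖ, dₖ₊₁ = (n − mₖ₊₁²)/dₖ, aₖ₊₁ = ⌊(a₀+mₖ₊₁)/dₖ₊₁⌋:
  k=1: m=31, d=59, a=1
  k=2: m=28, d=4, a=14
  k=3: m=28, d=59, a=1
  k=4: m=31, d=1, a=62
d=1 and a=2a₀=62 at k=4, so the next step gives (m, d) = (31, 59) again — its k=1 value — and the period has length 4.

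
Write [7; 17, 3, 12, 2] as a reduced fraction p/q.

9415/1334

Fold from the inside: start with 2/1.
  12 + 1/2 = 25/2
  3 + 2/25 = 77/25
  17 + 25/77 = 1334/77
  7 + 77/1334 = 9415/1334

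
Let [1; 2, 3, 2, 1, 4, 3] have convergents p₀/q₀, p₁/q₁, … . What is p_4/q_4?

Using pₖ = aₖpₖ₋₁ + pₖ₋₂, qₖ = aₖqₖ₋₁ + qₖ₋₂ (with p₋₁=1, p₋₂=0, q₋₁=0, q₋₂=1):
  k=0: a=1, p=1, q=1
  k=1: a=2, p=3, q=2
  k=2: a=3, p=10, q=7
  k=3: a=2, p=23, q=16
  k=4: a=1, p=33, q=23

33/23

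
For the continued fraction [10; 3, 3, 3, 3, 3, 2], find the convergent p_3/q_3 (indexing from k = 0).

Using pₖ = aₖpₖ₋₁ + pₖ₋₂, qₖ = aₖqₖ₋₁ + qₖ₋₂ (with p₋₁=1, p₋₂=0, q₋₁=0, q₋₂=1):
  k=0: a=10, p=10, q=1
  k=1: a=3, p=31, q=3
  k=2: a=3, p=103, q=10
  k=3: a=3, p=340, q=33

340/33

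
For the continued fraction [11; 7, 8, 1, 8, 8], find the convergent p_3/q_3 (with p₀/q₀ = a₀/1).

Using pₖ = aₖpₖ₋₁ + pₖ₋₂, qₖ = aₖqₖ₋₁ + qₖ₋₂ (with p₋₁=1, p₋₂=0, q₋₁=0, q₋₂=1):
  k=0: a=11, p=11, q=1
  k=1: a=7, p=78, q=7
  k=2: a=8, p=635, q=57
  k=3: a=1, p=713, q=64

713/64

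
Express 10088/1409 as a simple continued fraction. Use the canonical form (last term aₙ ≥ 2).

[7; 6, 3, 1, 4, 2, 1, 3]

10088 = 7*1409 + 225
1409 = 6*225 + 59
225 = 3*59 + 48
59 = 1*48 + 11
48 = 4*11 + 4
11 = 2*4 + 3
4 = 1*3 + 1
3 = 3*1 + 0  (stop)
So 10088/1409 = [7; 6, 3, 1, 4, 2, 1, 3].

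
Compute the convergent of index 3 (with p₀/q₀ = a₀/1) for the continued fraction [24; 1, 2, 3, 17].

247/10

Using pₖ = aₖpₖ₋₁ + pₖ₋₂, qₖ = aₖqₖ₋₁ + qₖ₋₂ (with p₋₁=1, p₋₂=0, q₋₁=0, q₋₂=1):
  k=0: a=24, p=24, q=1
  k=1: a=1, p=25, q=1
  k=2: a=2, p=74, q=3
  k=3: a=3, p=247, q=10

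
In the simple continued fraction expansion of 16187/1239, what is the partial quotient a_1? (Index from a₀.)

15

16187 = 13·1239 + 80   →  a_0 = 13
1239 = 15·80 + 39   →  a_1 = 15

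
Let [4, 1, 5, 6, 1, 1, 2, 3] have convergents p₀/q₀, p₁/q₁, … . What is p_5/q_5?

387/80

Using pₖ = aₖpₖ₋₁ + pₖ₋₂, qₖ = aₖqₖ₋₁ + qₖ₋₂ (with p₋₁=1, p₋₂=0, q₋₁=0, q₋₂=1):
  k=0: a=4, p=4, q=1
  k=1: a=1, p=5, q=1
  k=2: a=5, p=29, q=6
  k=3: a=6, p=179, q=37
  k=4: a=1, p=208, q=43
  k=5: a=1, p=387, q=80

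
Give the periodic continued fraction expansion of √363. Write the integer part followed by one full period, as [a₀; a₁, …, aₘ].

[19; 19, 38]

a₀ = ⌊√363⌋ = 19.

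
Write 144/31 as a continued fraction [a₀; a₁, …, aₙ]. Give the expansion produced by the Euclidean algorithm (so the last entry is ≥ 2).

144 = 4*31 + 20
31 = 1*20 + 11
20 = 1*11 + 9
11 = 1*9 + 2
9 = 4*2 + 1
2 = 2*1 + 0  (stop)
So 144/31 = [4; 1, 1, 1, 4, 2].

[4; 1, 1, 1, 4, 2]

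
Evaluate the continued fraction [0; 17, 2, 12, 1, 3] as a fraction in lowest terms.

106/1853

Fold from the inside: start with 3/1.
  1 + 1/3 = 4/3
  12 + 3/4 = 51/4
  2 + 4/51 = 106/51
  17 + 51/106 = 1853/106
  0 + 106/1853 = 106/1853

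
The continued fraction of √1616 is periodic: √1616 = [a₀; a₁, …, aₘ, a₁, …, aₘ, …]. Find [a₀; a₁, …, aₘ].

[40; 5, 80]

a₀ = ⌊√1616⌋ = 40.
With m₀=0, d₀=1 and mₖ₊₁ = dₖaₖ − mₖ, dₖ₊₁ = (n − mₖ₊₁²)/dₖ, aₖ₊₁ = ⌊(a₀+mₖ₊₁)/dₖ₊₁⌋:
  k=1: m=40, d=16, a=5
  k=2: m=40, d=1, a=80
d=1 and a=2a₀=80 at k=2, so the next step gives (m, d) = (40, 16) again — its k=1 value — and the period has length 2.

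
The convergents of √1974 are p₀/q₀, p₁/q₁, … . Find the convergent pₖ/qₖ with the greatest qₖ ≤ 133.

√1974 = [44; 2, 3, 17, 2, 17, 3, 2, 88, …] (period length 8).
Convergents:
  p_0/q_0 = 44/1
  p_1/q_1 = 89/2
  p_2/q_2 = 311/7
  p_3/q_3 = 5376/121
  p_4/q_4 = 11063/249
q_3 = 121 ≤ 133 < 249 = q_4, so the answer is 5376/121.

5376/121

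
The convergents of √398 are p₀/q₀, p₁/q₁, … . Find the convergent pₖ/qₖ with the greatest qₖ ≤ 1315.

15940/799

√398 = [19; 1, 18, 1, 38, …] (period length 4).
Convergents:
  p_0/q_0 = 19/1
  p_1/q_1 = 20/1
  p_2/q_2 = 379/19
  p_3/q_3 = 399/20
  p_4/q_4 = 15541/779
  p_5/q_5 = 15940/799
  p_6/q_6 = 302461/15161
q_5 = 799 ≤ 1315 < 15161 = q_6, so the answer is 15940/799.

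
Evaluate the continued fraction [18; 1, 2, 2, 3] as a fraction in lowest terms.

449/24

Using pₖ = aₖpₖ₋₁ + pₖ₋₂ and qₖ = aₖqₖ₋₁ + qₖ₋₂:
  k=0: a=18, p=18, q=1
  k=1: a=1, p=19, q=1
  k=2: a=2, p=56, q=3
  k=3: a=2, p=131, q=7
  k=4: a=3, p=449, q=24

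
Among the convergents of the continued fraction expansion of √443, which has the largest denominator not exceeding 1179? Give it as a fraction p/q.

√443 = [21; 21, 42, …] (period length 2).
Convergents:
  p_0/q_0 = 21/1
  p_1/q_1 = 442/21
  p_2/q_2 = 18585/883
  p_3/q_3 = 390727/18564
q_2 = 883 ≤ 1179 < 18564 = q_3, so the answer is 18585/883.

18585/883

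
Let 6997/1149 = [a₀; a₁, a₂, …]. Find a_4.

3

6997 = 6·1149 + 103   →  a_0 = 6
1149 = 11·103 + 16   →  a_1 = 11
103 = 6·16 + 7   →  a_2 = 6
16 = 2·7 + 2   →  a_3 = 2
7 = 3·2 + 1   →  a_4 = 3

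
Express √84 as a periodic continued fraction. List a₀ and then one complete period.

[9; 6, 18]

a₀ = ⌊√84⌋ = 9.
With m₀=0, d₀=1 and mₖ₊₁ = dₖaₖ − mₖ, dₖ₊₁ = (n − mₖ₊₁²)/dₖ, aₖ₊₁ = ⌊(a₀+mₖ₊₁)/dₖ₊₁⌋:
  k=1: m=9, d=3, a=6
  k=2: m=9, d=1, a=18
d=1 and a=2a₀=18 at k=2, so the next step gives (m, d) = (9, 3) again — its k=1 value — and the period has length 2.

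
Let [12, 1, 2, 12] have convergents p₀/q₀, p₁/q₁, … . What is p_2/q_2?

Using pₖ = aₖpₖ₋₁ + pₖ₋₂, qₖ = aₖqₖ₋₁ + qₖ₋₂ (with p₋₁=1, p₋₂=0, q₋₁=0, q₋₂=1):
  k=0: a=12, p=12, q=1
  k=1: a=1, p=13, q=1
  k=2: a=2, p=38, q=3

38/3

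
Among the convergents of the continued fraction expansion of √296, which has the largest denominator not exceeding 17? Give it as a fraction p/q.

86/5

√296 = [17; 4, 1, 7, 1, 4, 34, …] (period length 6).
Convergents:
  p_0/q_0 = 17/1
  p_1/q_1 = 69/4
  p_2/q_2 = 86/5
  p_3/q_3 = 671/39
q_2 = 5 ≤ 17 < 39 = q_3, so the answer is 86/5.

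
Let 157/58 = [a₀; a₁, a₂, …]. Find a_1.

1

157 = 2·58 + 41   →  a_0 = 2
58 = 1·41 + 17   →  a_1 = 1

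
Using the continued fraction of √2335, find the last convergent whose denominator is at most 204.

√2335 = [48; 3, 9, 3, 96, …] (period length 4).
Convergents:
  p_0/q_0 = 48/1
  p_1/q_1 = 145/3
  p_2/q_2 = 1353/28
  p_3/q_3 = 4204/87
  p_4/q_4 = 404937/8380
q_3 = 87 ≤ 204 < 8380 = q_4, so the answer is 4204/87.

4204/87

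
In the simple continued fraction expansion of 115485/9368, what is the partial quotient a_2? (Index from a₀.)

19

115485 = 12·9368 + 3069   →  a_0 = 12
9368 = 3·3069 + 161   →  a_1 = 3
3069 = 19·161 + 10   →  a_2 = 19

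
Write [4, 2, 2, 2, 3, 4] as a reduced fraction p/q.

777/176

Fold from the inside: start with 4/1.
  3 + 1/4 = 13/4
  2 + 4/13 = 30/13
  2 + 13/30 = 73/30
  2 + 30/73 = 176/73
  4 + 73/176 = 777/176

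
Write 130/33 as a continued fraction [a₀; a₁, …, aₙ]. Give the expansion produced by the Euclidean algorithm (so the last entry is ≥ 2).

130 = 3*33 + 31
33 = 1*31 + 2
31 = 15*2 + 1
2 = 2*1 + 0  (stop)
So 130/33 = [3; 1, 15, 2].

[3; 1, 15, 2]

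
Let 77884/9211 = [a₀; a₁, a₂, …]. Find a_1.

77884 = 8·9211 + 4196   →  a_0 = 8
9211 = 2·4196 + 819   →  a_1 = 2

2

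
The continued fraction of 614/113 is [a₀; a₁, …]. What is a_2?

614 = 5·113 + 49   →  a_0 = 5
113 = 2·49 + 15   →  a_1 = 2
49 = 3·15 + 4   →  a_2 = 3

3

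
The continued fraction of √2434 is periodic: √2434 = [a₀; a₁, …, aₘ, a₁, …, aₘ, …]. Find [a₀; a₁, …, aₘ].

[49; 2, 1, 48, 1, 2, 98]

a₀ = ⌊√2434⌋ = 49.
With m₀=0, d₀=1 and mₖ₊₁ = dₖaₖ − mₖ, dₖ₊₁ = (n − mₖ₊₁²)/dₖ, aₖ₊₁ = ⌊(a₀+mₖ₊₁)/dₖ₊₁⌋:
  k=1: m=49, d=33, a=2
  k=2: m=17, d=65, a=1
  k=3: m=48, d=2, a=48
  k=4: m=48, d=65, a=1
  k=5: m=17, d=33, a=2
  k=6: m=49, d=1, a=98
d=1 and a=2a₀=98 at k=6, so the next step gives (m, d) = (49, 33) again — its k=1 value — and the period has length 6.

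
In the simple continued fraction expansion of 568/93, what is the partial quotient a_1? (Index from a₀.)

568 = 6·93 + 10   →  a_0 = 6
93 = 9·10 + 3   →  a_1 = 9

9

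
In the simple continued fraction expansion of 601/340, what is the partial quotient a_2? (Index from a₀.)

3

601 = 1·340 + 261   →  a_0 = 1
340 = 1·261 + 79   →  a_1 = 1
261 = 3·79 + 24   →  a_2 = 3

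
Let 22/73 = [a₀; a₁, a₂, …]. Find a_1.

3

22 = 0·73 + 22   →  a_0 = 0
73 = 3·22 + 7   →  a_1 = 3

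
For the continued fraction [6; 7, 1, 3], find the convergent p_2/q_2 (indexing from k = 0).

Using pₖ = aₖpₖ₋₁ + pₖ₋₂, qₖ = aₖqₖ₋₁ + qₖ₋₂ (with p₋₁=1, p₋₂=0, q₋₁=0, q₋₂=1):
  k=0: a=6, p=6, q=1
  k=1: a=7, p=43, q=7
  k=2: a=1, p=49, q=8

49/8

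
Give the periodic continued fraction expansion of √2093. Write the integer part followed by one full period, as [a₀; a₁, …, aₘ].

[45; 1, 2, 1, 90]

a₀ = ⌊√2093⌋ = 45.
With m₀=0, d₀=1 and mₖ₊₁ = dₖaₖ − mₖ, dₖ₊₁ = (n − mₖ₊₁²)/dₖ, aₖ₊₁ = ⌊(a₀+mₖ₊₁)/dₖ₊₁⌋:
  k=1: m=45, d=68, a=1
  k=2: m=23, d=23, a=2
  k=3: m=23, d=68, a=1
  k=4: m=45, d=1, a=90
d=1 and a=2a₀=90 at k=4, so the next step gives (m, d) = (45, 68) again — its k=1 value — and the period has length 4.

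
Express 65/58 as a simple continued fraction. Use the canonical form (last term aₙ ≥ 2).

[1; 8, 3, 2]

65 = 1×58 + 7
58 = 8×7 + 2
7 = 3×2 + 1
2 = 2×1 + 0  (stop)
So 65/58 = [1; 8, 3, 2].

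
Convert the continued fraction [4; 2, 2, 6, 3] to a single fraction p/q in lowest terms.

Using pₖ = aₖpₖ₋₁ + pₖ₋₂ and qₖ = aₖqₖ₋₁ + qₖ₋₂:
  k=0: a=4, p=4, q=1
  k=1: a=2, p=9, q=2
  k=2: a=2, p=22, q=5
  k=3: a=6, p=141, q=32
  k=4: a=3, p=445, q=101

445/101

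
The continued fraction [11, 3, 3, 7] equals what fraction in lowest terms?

825/73

Using pₖ = aₖpₖ₋₁ + pₖ₋₂ and qₖ = aₖqₖ₋₁ + qₖ₋₂:
  k=0: a=11, p=11, q=1
  k=1: a=3, p=34, q=3
  k=2: a=3, p=113, q=10
  k=3: a=7, p=825, q=73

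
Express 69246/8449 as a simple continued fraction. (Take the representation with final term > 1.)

[8; 5, 9, 4, 6, 7]

69246 = 8*8449 + 1654
8449 = 5*1654 + 179
1654 = 9*179 + 43
179 = 4*43 + 7
43 = 6*7 + 1
7 = 7*1 + 0  (stop)
So 69246/8449 = [8; 5, 9, 4, 6, 7].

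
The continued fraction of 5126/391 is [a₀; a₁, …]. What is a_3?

5126 = 13·391 + 43   →  a_0 = 13
391 = 9·43 + 4   →  a_1 = 9
43 = 10·4 + 3   →  a_2 = 10
4 = 1·3 + 1   →  a_3 = 1

1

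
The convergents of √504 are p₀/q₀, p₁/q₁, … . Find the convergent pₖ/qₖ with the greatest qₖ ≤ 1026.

√504 = [22; 2, 4, 2, 44, …] (period length 4).
Convergents:
  p_0/q_0 = 22/1
  p_1/q_1 = 45/2
  p_2/q_2 = 202/9
  p_3/q_3 = 449/20
  p_4/q_4 = 19958/889
  p_5/q_5 = 40365/1798
q_4 = 889 ≤ 1026 < 1798 = q_5, so the answer is 19958/889.

19958/889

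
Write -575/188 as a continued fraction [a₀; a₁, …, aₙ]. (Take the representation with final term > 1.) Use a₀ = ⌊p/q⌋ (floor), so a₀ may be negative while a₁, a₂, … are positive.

-575 = -4×188 + 177
188 = 1×177 + 11
177 = 16×11 + 1
11 = 11×1 + 0  (stop)
So -575/188 = [-4; 1, 16, 11].

[-4; 1, 16, 11]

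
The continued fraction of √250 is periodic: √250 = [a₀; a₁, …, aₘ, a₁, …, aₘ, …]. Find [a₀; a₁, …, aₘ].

a₀ = ⌊√250⌋ = 15.
With m₀=0, d₀=1 and mₖ₊₁ = dₖaₖ − mₖ, dₖ₊₁ = (n − mₖ₊₁²)/dₖ, aₖ₊₁ = ⌊(a₀+mₖ₊₁)/dₖ₊₁⌋:
  k=1: m=15, d=25, a=1
  k=2: m=10, d=6, a=4
  k=3: m=14, d=9, a=3
  k=4: m=13, d=9, a=3
  k=5: m=14, d=6, a=4
  k=6: m=10, d=25, a=1
  k=7: m=15, d=1, a=30
d=1 and a=2a₀=30 at k=7, so the next step gives (m, d) = (15, 25) again — its k=1 value — and the period has length 7.

[15; 1, 4, 3, 3, 4, 1, 30]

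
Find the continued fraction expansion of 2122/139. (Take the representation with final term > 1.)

2122 = 15*139 + 37
139 = 3*37 + 28
37 = 1*28 + 9
28 = 3*9 + 1
9 = 9*1 + 0  (stop)
So 2122/139 = [15; 3, 1, 3, 9].

[15; 3, 1, 3, 9]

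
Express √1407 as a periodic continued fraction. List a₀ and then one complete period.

a₀ = ⌊√1407⌋ = 37.
With m₀=0, d₀=1 and mₖ₊₁ = dₖaₖ − mₖ, dₖ₊₁ = (n − mₖ₊₁²)/dₖ, aₖ₊₁ = ⌊(a₀+mₖ₊₁)/dₖ₊₁⌋:
  k=1: m=37, d=38, a=1
  k=2: m=1, d=37, a=1
  k=3: m=36, d=3, a=24
  k=4: m=36, d=37, a=1
  k=5: m=1, d=38, a=1
  k=6: m=37, d=1, a=74
d=1 and a=2a₀=74 at k=6, so the next step gives (m, d) = (37, 38) again — its k=1 value — and the period has length 6.

[37; 1, 1, 24, 1, 1, 74]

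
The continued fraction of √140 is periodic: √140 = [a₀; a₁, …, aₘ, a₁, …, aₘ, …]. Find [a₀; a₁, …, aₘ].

a₀ = ⌊√140⌋ = 11.
With m₀=0, d₀=1 and mₖ₊₁ = dₖaₖ − mₖ, dₖ₊₁ = (n − mₖ₊₁²)/dₖ, aₖ₊₁ = ⌊(a₀+mₖ₊₁)/dₖ₊₁⌋:
  k=1: m=11, d=19, a=1
  k=2: m=8, d=4, a=4
  k=3: m=8, d=19, a=1
  k=4: m=11, d=1, a=22
d=1 and a=2a₀=22 at k=4, so the next step gives (m, d) = (11, 19) again — its k=1 value — and the period has length 4.

[11; 1, 4, 1, 22]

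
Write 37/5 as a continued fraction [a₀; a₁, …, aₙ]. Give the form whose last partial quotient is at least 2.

[7; 2, 2]

37 = 7·5 + 2
5 = 2·2 + 1
2 = 2·1 + 0  (stop)
So 37/5 = [7; 2, 2].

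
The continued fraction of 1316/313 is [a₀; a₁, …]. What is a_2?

1

1316 = 4·313 + 64   →  a_0 = 4
313 = 4·64 + 57   →  a_1 = 4
64 = 1·57 + 7   →  a_2 = 1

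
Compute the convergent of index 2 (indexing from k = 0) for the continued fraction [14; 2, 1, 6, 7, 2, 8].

43/3

Using pₖ = aₖpₖ₋₁ + pₖ₋₂, qₖ = aₖqₖ₋₁ + qₖ₋₂ (with p₋₁=1, p₋₂=0, q₋₁=0, q₋₂=1):
  k=0: a=14, p=14, q=1
  k=1: a=2, p=29, q=2
  k=2: a=1, p=43, q=3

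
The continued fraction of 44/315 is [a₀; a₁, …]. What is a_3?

3

44 = 0·315 + 44   →  a_0 = 0
315 = 7·44 + 7   →  a_1 = 7
44 = 6·7 + 2   →  a_2 = 6
7 = 3·2 + 1   →  a_3 = 3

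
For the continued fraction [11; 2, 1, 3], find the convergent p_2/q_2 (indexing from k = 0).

Using pₖ = aₖpₖ₋₁ + pₖ₋₂, qₖ = aₖqₖ₋₁ + qₖ₋₂ (with p₋₁=1, p₋₂=0, q₋₁=0, q₋₂=1):
  k=0: a=11, p=11, q=1
  k=1: a=2, p=23, q=2
  k=2: a=1, p=34, q=3

34/3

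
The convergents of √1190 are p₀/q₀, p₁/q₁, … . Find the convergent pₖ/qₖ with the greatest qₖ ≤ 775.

9521/276

√1190 = [34; 2, 68, …] (period length 2).
Convergents:
  p_0/q_0 = 34/1
  p_1/q_1 = 69/2
  p_2/q_2 = 4726/137
  p_3/q_3 = 9521/276
  p_4/q_4 = 652154/18905
q_3 = 276 ≤ 775 < 18905 = q_4, so the answer is 9521/276.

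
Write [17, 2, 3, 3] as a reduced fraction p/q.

401/23

Fold from the inside: start with 3/1.
  3 + 1/3 = 10/3
  2 + 3/10 = 23/10
  17 + 10/23 = 401/23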